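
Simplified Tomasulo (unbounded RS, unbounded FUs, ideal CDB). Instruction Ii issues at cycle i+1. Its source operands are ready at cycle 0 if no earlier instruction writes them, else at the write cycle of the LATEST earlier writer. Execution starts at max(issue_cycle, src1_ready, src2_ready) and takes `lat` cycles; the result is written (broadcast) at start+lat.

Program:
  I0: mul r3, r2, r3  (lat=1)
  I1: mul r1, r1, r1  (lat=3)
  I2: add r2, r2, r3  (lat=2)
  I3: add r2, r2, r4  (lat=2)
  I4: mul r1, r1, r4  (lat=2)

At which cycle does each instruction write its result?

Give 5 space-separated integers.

Answer: 2 5 5 7 7

Derivation:
I0 mul r3: issue@1 deps=(None,None) exec_start@1 write@2
I1 mul r1: issue@2 deps=(None,None) exec_start@2 write@5
I2 add r2: issue@3 deps=(None,0) exec_start@3 write@5
I3 add r2: issue@4 deps=(2,None) exec_start@5 write@7
I4 mul r1: issue@5 deps=(1,None) exec_start@5 write@7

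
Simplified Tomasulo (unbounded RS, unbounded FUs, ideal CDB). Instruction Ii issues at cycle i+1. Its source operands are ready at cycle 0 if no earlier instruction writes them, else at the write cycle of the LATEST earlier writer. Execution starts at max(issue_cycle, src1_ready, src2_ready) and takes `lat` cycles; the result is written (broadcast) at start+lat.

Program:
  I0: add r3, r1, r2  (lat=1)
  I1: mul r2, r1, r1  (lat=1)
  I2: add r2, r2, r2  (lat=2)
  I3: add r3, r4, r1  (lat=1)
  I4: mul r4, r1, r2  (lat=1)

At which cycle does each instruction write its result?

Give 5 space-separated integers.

I0 add r3: issue@1 deps=(None,None) exec_start@1 write@2
I1 mul r2: issue@2 deps=(None,None) exec_start@2 write@3
I2 add r2: issue@3 deps=(1,1) exec_start@3 write@5
I3 add r3: issue@4 deps=(None,None) exec_start@4 write@5
I4 mul r4: issue@5 deps=(None,2) exec_start@5 write@6

Answer: 2 3 5 5 6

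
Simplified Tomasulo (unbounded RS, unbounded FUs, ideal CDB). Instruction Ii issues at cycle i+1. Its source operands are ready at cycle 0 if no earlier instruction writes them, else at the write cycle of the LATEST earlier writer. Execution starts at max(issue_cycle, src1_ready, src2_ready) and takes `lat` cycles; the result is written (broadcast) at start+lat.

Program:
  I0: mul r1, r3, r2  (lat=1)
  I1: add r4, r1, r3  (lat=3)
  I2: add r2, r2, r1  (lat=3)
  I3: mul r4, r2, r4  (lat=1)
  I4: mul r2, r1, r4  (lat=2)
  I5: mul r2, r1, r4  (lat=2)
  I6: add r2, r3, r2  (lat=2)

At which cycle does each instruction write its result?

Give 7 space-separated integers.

Answer: 2 5 6 7 9 9 11

Derivation:
I0 mul r1: issue@1 deps=(None,None) exec_start@1 write@2
I1 add r4: issue@2 deps=(0,None) exec_start@2 write@5
I2 add r2: issue@3 deps=(None,0) exec_start@3 write@6
I3 mul r4: issue@4 deps=(2,1) exec_start@6 write@7
I4 mul r2: issue@5 deps=(0,3) exec_start@7 write@9
I5 mul r2: issue@6 deps=(0,3) exec_start@7 write@9
I6 add r2: issue@7 deps=(None,5) exec_start@9 write@11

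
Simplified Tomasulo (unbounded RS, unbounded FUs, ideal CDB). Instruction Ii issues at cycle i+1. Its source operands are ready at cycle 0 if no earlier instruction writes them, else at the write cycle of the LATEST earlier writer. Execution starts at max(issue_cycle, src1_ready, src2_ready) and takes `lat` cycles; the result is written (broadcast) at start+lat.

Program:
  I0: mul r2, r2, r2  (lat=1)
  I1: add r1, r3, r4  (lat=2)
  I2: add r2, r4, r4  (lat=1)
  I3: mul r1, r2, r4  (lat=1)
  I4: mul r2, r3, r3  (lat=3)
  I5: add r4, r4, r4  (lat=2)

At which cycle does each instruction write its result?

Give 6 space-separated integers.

I0 mul r2: issue@1 deps=(None,None) exec_start@1 write@2
I1 add r1: issue@2 deps=(None,None) exec_start@2 write@4
I2 add r2: issue@3 deps=(None,None) exec_start@3 write@4
I3 mul r1: issue@4 deps=(2,None) exec_start@4 write@5
I4 mul r2: issue@5 deps=(None,None) exec_start@5 write@8
I5 add r4: issue@6 deps=(None,None) exec_start@6 write@8

Answer: 2 4 4 5 8 8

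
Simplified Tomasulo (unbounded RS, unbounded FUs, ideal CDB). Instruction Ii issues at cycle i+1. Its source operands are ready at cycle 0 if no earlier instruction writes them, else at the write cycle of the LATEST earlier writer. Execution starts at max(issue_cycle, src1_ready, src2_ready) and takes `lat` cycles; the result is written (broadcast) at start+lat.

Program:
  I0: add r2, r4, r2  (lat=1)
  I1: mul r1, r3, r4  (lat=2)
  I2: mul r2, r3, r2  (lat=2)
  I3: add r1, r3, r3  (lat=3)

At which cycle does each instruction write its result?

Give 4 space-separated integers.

I0 add r2: issue@1 deps=(None,None) exec_start@1 write@2
I1 mul r1: issue@2 deps=(None,None) exec_start@2 write@4
I2 mul r2: issue@3 deps=(None,0) exec_start@3 write@5
I3 add r1: issue@4 deps=(None,None) exec_start@4 write@7

Answer: 2 4 5 7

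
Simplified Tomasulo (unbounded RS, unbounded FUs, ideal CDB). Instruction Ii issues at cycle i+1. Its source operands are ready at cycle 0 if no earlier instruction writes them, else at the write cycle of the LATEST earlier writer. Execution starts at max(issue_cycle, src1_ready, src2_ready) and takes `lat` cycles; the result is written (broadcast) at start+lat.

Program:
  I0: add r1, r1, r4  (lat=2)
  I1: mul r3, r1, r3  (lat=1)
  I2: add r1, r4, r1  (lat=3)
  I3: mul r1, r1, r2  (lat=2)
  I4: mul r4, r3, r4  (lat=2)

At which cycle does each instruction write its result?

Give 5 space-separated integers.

Answer: 3 4 6 8 7

Derivation:
I0 add r1: issue@1 deps=(None,None) exec_start@1 write@3
I1 mul r3: issue@2 deps=(0,None) exec_start@3 write@4
I2 add r1: issue@3 deps=(None,0) exec_start@3 write@6
I3 mul r1: issue@4 deps=(2,None) exec_start@6 write@8
I4 mul r4: issue@5 deps=(1,None) exec_start@5 write@7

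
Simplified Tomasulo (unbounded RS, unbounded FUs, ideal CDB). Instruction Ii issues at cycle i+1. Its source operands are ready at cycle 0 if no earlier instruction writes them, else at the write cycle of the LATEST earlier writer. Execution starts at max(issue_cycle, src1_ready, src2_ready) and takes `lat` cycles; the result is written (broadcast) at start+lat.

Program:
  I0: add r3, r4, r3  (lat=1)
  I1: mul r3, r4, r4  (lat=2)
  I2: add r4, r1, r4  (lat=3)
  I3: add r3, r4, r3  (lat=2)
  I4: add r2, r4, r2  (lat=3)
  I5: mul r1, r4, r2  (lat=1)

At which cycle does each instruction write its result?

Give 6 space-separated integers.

Answer: 2 4 6 8 9 10

Derivation:
I0 add r3: issue@1 deps=(None,None) exec_start@1 write@2
I1 mul r3: issue@2 deps=(None,None) exec_start@2 write@4
I2 add r4: issue@3 deps=(None,None) exec_start@3 write@6
I3 add r3: issue@4 deps=(2,1) exec_start@6 write@8
I4 add r2: issue@5 deps=(2,None) exec_start@6 write@9
I5 mul r1: issue@6 deps=(2,4) exec_start@9 write@10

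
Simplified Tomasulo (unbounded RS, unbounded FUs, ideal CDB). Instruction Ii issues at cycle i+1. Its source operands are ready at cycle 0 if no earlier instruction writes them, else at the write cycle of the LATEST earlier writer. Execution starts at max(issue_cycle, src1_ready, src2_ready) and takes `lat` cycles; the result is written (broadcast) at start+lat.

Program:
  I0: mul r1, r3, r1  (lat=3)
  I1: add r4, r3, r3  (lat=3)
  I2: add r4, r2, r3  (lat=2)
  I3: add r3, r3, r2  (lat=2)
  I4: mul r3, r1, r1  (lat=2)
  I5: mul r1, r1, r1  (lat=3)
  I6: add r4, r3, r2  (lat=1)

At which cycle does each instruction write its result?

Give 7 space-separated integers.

Answer: 4 5 5 6 7 9 8

Derivation:
I0 mul r1: issue@1 deps=(None,None) exec_start@1 write@4
I1 add r4: issue@2 deps=(None,None) exec_start@2 write@5
I2 add r4: issue@3 deps=(None,None) exec_start@3 write@5
I3 add r3: issue@4 deps=(None,None) exec_start@4 write@6
I4 mul r3: issue@5 deps=(0,0) exec_start@5 write@7
I5 mul r1: issue@6 deps=(0,0) exec_start@6 write@9
I6 add r4: issue@7 deps=(4,None) exec_start@7 write@8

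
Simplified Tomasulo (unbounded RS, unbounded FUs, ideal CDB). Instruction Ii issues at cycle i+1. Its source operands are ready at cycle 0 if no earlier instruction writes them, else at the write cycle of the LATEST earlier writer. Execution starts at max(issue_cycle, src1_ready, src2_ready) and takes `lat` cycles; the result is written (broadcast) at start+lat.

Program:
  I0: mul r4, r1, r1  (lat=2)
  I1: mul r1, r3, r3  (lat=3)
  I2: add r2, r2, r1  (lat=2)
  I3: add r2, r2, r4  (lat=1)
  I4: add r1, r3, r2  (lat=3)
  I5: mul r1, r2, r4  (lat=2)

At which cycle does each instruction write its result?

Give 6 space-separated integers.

I0 mul r4: issue@1 deps=(None,None) exec_start@1 write@3
I1 mul r1: issue@2 deps=(None,None) exec_start@2 write@5
I2 add r2: issue@3 deps=(None,1) exec_start@5 write@7
I3 add r2: issue@4 deps=(2,0) exec_start@7 write@8
I4 add r1: issue@5 deps=(None,3) exec_start@8 write@11
I5 mul r1: issue@6 deps=(3,0) exec_start@8 write@10

Answer: 3 5 7 8 11 10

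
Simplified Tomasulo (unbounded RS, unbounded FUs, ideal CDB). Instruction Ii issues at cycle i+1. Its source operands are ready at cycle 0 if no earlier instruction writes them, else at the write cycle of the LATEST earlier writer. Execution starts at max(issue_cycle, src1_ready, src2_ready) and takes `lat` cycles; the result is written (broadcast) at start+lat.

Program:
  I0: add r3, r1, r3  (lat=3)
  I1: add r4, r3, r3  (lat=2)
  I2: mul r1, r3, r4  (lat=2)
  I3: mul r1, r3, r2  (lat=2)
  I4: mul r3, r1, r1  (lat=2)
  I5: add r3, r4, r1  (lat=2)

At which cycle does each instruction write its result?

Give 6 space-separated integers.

I0 add r3: issue@1 deps=(None,None) exec_start@1 write@4
I1 add r4: issue@2 deps=(0,0) exec_start@4 write@6
I2 mul r1: issue@3 deps=(0,1) exec_start@6 write@8
I3 mul r1: issue@4 deps=(0,None) exec_start@4 write@6
I4 mul r3: issue@5 deps=(3,3) exec_start@6 write@8
I5 add r3: issue@6 deps=(1,3) exec_start@6 write@8

Answer: 4 6 8 6 8 8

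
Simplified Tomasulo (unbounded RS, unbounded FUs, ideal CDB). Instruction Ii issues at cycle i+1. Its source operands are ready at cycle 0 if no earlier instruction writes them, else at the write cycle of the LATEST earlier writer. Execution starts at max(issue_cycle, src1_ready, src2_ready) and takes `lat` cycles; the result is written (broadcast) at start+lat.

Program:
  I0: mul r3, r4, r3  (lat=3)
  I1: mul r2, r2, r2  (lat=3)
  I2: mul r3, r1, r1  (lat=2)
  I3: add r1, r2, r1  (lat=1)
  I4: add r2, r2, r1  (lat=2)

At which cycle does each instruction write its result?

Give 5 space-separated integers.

Answer: 4 5 5 6 8

Derivation:
I0 mul r3: issue@1 deps=(None,None) exec_start@1 write@4
I1 mul r2: issue@2 deps=(None,None) exec_start@2 write@5
I2 mul r3: issue@3 deps=(None,None) exec_start@3 write@5
I3 add r1: issue@4 deps=(1,None) exec_start@5 write@6
I4 add r2: issue@5 deps=(1,3) exec_start@6 write@8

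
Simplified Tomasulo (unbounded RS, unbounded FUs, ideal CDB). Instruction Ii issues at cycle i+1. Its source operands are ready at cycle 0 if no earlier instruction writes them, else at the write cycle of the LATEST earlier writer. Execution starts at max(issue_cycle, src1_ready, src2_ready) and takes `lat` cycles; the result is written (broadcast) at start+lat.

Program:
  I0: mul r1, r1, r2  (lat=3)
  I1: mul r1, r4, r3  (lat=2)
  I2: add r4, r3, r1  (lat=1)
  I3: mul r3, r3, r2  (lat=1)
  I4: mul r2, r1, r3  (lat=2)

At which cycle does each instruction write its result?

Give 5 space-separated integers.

Answer: 4 4 5 5 7

Derivation:
I0 mul r1: issue@1 deps=(None,None) exec_start@1 write@4
I1 mul r1: issue@2 deps=(None,None) exec_start@2 write@4
I2 add r4: issue@3 deps=(None,1) exec_start@4 write@5
I3 mul r3: issue@4 deps=(None,None) exec_start@4 write@5
I4 mul r2: issue@5 deps=(1,3) exec_start@5 write@7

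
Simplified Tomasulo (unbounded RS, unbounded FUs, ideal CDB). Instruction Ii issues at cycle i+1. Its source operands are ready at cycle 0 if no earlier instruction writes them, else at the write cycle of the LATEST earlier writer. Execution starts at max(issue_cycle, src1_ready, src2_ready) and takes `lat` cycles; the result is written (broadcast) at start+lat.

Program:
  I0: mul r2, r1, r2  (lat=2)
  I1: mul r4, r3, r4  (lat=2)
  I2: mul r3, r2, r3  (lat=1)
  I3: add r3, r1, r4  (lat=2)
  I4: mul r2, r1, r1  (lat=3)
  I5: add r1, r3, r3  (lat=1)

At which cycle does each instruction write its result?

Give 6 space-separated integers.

I0 mul r2: issue@1 deps=(None,None) exec_start@1 write@3
I1 mul r4: issue@2 deps=(None,None) exec_start@2 write@4
I2 mul r3: issue@3 deps=(0,None) exec_start@3 write@4
I3 add r3: issue@4 deps=(None,1) exec_start@4 write@6
I4 mul r2: issue@5 deps=(None,None) exec_start@5 write@8
I5 add r1: issue@6 deps=(3,3) exec_start@6 write@7

Answer: 3 4 4 6 8 7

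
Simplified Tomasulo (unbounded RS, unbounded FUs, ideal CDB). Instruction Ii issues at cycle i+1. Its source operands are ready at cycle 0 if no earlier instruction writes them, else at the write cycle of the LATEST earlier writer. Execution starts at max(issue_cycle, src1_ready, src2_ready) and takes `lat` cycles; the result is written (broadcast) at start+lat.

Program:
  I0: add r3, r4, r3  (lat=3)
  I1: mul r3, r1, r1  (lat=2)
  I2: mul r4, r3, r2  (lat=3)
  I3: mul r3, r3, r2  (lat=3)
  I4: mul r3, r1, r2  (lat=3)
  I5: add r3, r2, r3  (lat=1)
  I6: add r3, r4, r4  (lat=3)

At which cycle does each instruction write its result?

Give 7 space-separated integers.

Answer: 4 4 7 7 8 9 10

Derivation:
I0 add r3: issue@1 deps=(None,None) exec_start@1 write@4
I1 mul r3: issue@2 deps=(None,None) exec_start@2 write@4
I2 mul r4: issue@3 deps=(1,None) exec_start@4 write@7
I3 mul r3: issue@4 deps=(1,None) exec_start@4 write@7
I4 mul r3: issue@5 deps=(None,None) exec_start@5 write@8
I5 add r3: issue@6 deps=(None,4) exec_start@8 write@9
I6 add r3: issue@7 deps=(2,2) exec_start@7 write@10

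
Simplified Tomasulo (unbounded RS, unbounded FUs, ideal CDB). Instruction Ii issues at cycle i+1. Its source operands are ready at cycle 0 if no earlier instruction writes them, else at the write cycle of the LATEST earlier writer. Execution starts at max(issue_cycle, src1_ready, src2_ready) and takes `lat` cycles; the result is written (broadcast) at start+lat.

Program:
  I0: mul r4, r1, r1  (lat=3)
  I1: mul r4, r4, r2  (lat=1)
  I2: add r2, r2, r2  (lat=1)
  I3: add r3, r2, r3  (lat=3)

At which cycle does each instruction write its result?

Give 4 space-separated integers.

I0 mul r4: issue@1 deps=(None,None) exec_start@1 write@4
I1 mul r4: issue@2 deps=(0,None) exec_start@4 write@5
I2 add r2: issue@3 deps=(None,None) exec_start@3 write@4
I3 add r3: issue@4 deps=(2,None) exec_start@4 write@7

Answer: 4 5 4 7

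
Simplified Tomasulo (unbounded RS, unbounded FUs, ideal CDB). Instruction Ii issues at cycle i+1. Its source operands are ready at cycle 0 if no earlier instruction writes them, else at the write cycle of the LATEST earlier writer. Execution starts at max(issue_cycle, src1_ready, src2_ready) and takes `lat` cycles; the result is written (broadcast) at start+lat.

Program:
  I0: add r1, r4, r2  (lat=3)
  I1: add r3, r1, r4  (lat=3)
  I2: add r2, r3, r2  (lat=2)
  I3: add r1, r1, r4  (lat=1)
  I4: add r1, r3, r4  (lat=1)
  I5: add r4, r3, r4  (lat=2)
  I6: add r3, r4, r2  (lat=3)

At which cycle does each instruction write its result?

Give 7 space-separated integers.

I0 add r1: issue@1 deps=(None,None) exec_start@1 write@4
I1 add r3: issue@2 deps=(0,None) exec_start@4 write@7
I2 add r2: issue@3 deps=(1,None) exec_start@7 write@9
I3 add r1: issue@4 deps=(0,None) exec_start@4 write@5
I4 add r1: issue@5 deps=(1,None) exec_start@7 write@8
I5 add r4: issue@6 deps=(1,None) exec_start@7 write@9
I6 add r3: issue@7 deps=(5,2) exec_start@9 write@12

Answer: 4 7 9 5 8 9 12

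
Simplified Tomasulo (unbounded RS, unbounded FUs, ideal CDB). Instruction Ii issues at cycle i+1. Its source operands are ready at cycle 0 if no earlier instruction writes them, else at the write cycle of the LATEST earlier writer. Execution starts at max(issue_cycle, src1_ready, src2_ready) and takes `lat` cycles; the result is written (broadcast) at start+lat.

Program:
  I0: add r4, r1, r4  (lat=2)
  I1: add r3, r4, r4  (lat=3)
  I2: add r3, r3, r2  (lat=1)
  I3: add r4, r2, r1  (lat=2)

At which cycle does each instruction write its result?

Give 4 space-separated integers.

Answer: 3 6 7 6

Derivation:
I0 add r4: issue@1 deps=(None,None) exec_start@1 write@3
I1 add r3: issue@2 deps=(0,0) exec_start@3 write@6
I2 add r3: issue@3 deps=(1,None) exec_start@6 write@7
I3 add r4: issue@4 deps=(None,None) exec_start@4 write@6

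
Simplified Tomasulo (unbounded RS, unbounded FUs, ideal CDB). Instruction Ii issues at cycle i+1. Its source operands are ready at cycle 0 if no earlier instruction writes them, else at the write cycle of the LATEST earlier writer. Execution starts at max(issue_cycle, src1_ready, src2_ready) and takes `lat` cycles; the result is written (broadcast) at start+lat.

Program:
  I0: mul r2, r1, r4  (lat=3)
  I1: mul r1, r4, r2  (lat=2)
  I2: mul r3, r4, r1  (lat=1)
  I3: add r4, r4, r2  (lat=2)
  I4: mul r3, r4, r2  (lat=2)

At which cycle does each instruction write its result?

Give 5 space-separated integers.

Answer: 4 6 7 6 8

Derivation:
I0 mul r2: issue@1 deps=(None,None) exec_start@1 write@4
I1 mul r1: issue@2 deps=(None,0) exec_start@4 write@6
I2 mul r3: issue@3 deps=(None,1) exec_start@6 write@7
I3 add r4: issue@4 deps=(None,0) exec_start@4 write@6
I4 mul r3: issue@5 deps=(3,0) exec_start@6 write@8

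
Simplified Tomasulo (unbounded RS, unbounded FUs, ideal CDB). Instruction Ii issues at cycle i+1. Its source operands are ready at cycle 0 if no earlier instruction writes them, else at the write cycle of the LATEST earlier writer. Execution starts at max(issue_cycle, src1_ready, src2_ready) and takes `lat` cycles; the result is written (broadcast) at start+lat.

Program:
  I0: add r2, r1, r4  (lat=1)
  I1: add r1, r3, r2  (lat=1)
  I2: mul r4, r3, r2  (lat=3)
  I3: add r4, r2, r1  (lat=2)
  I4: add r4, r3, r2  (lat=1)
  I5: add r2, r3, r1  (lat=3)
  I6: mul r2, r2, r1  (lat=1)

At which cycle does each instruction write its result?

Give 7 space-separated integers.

I0 add r2: issue@1 deps=(None,None) exec_start@1 write@2
I1 add r1: issue@2 deps=(None,0) exec_start@2 write@3
I2 mul r4: issue@3 deps=(None,0) exec_start@3 write@6
I3 add r4: issue@4 deps=(0,1) exec_start@4 write@6
I4 add r4: issue@5 deps=(None,0) exec_start@5 write@6
I5 add r2: issue@6 deps=(None,1) exec_start@6 write@9
I6 mul r2: issue@7 deps=(5,1) exec_start@9 write@10

Answer: 2 3 6 6 6 9 10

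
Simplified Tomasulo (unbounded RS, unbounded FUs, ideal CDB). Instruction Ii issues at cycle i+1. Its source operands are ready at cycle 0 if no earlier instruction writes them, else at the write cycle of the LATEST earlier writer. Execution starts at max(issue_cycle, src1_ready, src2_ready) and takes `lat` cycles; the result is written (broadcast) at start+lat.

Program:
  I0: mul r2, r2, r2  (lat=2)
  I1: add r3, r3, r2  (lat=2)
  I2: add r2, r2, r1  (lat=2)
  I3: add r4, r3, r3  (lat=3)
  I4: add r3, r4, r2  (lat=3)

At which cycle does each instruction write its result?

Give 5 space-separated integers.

Answer: 3 5 5 8 11

Derivation:
I0 mul r2: issue@1 deps=(None,None) exec_start@1 write@3
I1 add r3: issue@2 deps=(None,0) exec_start@3 write@5
I2 add r2: issue@3 deps=(0,None) exec_start@3 write@5
I3 add r4: issue@4 deps=(1,1) exec_start@5 write@8
I4 add r3: issue@5 deps=(3,2) exec_start@8 write@11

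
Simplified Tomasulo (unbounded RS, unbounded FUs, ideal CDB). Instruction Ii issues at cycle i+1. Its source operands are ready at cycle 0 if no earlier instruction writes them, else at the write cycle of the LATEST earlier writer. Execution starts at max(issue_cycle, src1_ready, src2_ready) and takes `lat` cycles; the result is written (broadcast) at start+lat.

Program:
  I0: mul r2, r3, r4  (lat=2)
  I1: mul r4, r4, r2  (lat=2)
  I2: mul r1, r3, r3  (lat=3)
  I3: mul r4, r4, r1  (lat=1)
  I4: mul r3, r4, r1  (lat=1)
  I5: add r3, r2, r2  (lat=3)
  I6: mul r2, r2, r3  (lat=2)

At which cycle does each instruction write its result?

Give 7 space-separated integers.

I0 mul r2: issue@1 deps=(None,None) exec_start@1 write@3
I1 mul r4: issue@2 deps=(None,0) exec_start@3 write@5
I2 mul r1: issue@3 deps=(None,None) exec_start@3 write@6
I3 mul r4: issue@4 deps=(1,2) exec_start@6 write@7
I4 mul r3: issue@5 deps=(3,2) exec_start@7 write@8
I5 add r3: issue@6 deps=(0,0) exec_start@6 write@9
I6 mul r2: issue@7 deps=(0,5) exec_start@9 write@11

Answer: 3 5 6 7 8 9 11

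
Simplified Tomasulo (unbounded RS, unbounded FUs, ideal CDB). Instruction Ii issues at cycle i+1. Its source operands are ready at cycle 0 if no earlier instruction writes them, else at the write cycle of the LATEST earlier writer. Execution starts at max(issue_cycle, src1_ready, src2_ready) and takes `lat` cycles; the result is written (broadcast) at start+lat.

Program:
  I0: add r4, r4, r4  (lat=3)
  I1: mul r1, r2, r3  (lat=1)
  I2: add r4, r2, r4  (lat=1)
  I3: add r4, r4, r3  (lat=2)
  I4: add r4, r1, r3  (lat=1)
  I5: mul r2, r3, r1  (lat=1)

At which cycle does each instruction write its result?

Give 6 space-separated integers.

Answer: 4 3 5 7 6 7

Derivation:
I0 add r4: issue@1 deps=(None,None) exec_start@1 write@4
I1 mul r1: issue@2 deps=(None,None) exec_start@2 write@3
I2 add r4: issue@3 deps=(None,0) exec_start@4 write@5
I3 add r4: issue@4 deps=(2,None) exec_start@5 write@7
I4 add r4: issue@5 deps=(1,None) exec_start@5 write@6
I5 mul r2: issue@6 deps=(None,1) exec_start@6 write@7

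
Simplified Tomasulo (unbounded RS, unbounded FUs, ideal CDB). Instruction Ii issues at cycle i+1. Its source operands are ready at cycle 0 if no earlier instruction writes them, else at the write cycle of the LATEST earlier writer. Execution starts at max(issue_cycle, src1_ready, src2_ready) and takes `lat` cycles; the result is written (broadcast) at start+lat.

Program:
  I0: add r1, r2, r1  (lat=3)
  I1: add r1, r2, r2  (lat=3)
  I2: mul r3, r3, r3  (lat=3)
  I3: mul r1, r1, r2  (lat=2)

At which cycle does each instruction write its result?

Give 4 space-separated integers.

I0 add r1: issue@1 deps=(None,None) exec_start@1 write@4
I1 add r1: issue@2 deps=(None,None) exec_start@2 write@5
I2 mul r3: issue@3 deps=(None,None) exec_start@3 write@6
I3 mul r1: issue@4 deps=(1,None) exec_start@5 write@7

Answer: 4 5 6 7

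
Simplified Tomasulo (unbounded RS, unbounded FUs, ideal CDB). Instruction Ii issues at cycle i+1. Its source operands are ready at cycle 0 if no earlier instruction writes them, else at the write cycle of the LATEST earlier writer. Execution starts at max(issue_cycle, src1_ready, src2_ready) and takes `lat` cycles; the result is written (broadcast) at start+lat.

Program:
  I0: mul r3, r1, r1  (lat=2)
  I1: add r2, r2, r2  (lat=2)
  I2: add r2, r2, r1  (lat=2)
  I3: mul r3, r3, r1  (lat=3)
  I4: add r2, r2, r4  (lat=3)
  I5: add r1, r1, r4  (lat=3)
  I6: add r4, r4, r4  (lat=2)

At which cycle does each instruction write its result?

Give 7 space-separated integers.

I0 mul r3: issue@1 deps=(None,None) exec_start@1 write@3
I1 add r2: issue@2 deps=(None,None) exec_start@2 write@4
I2 add r2: issue@3 deps=(1,None) exec_start@4 write@6
I3 mul r3: issue@4 deps=(0,None) exec_start@4 write@7
I4 add r2: issue@5 deps=(2,None) exec_start@6 write@9
I5 add r1: issue@6 deps=(None,None) exec_start@6 write@9
I6 add r4: issue@7 deps=(None,None) exec_start@7 write@9

Answer: 3 4 6 7 9 9 9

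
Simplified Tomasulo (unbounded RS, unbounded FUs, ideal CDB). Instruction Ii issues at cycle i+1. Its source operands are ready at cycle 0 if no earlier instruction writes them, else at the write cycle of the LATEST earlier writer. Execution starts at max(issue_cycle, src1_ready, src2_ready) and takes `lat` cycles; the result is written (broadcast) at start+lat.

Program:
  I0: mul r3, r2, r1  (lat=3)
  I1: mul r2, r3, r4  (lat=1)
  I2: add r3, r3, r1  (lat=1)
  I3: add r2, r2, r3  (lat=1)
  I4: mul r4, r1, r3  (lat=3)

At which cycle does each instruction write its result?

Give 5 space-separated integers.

I0 mul r3: issue@1 deps=(None,None) exec_start@1 write@4
I1 mul r2: issue@2 deps=(0,None) exec_start@4 write@5
I2 add r3: issue@3 deps=(0,None) exec_start@4 write@5
I3 add r2: issue@4 deps=(1,2) exec_start@5 write@6
I4 mul r4: issue@5 deps=(None,2) exec_start@5 write@8

Answer: 4 5 5 6 8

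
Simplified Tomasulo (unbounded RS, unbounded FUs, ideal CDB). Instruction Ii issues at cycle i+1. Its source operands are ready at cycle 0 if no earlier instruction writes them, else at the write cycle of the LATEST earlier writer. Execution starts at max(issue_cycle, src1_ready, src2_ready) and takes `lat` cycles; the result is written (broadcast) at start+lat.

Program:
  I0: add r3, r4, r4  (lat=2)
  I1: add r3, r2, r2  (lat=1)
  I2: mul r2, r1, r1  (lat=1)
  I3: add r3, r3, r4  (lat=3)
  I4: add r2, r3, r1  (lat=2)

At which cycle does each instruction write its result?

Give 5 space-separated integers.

Answer: 3 3 4 7 9

Derivation:
I0 add r3: issue@1 deps=(None,None) exec_start@1 write@3
I1 add r3: issue@2 deps=(None,None) exec_start@2 write@3
I2 mul r2: issue@3 deps=(None,None) exec_start@3 write@4
I3 add r3: issue@4 deps=(1,None) exec_start@4 write@7
I4 add r2: issue@5 deps=(3,None) exec_start@7 write@9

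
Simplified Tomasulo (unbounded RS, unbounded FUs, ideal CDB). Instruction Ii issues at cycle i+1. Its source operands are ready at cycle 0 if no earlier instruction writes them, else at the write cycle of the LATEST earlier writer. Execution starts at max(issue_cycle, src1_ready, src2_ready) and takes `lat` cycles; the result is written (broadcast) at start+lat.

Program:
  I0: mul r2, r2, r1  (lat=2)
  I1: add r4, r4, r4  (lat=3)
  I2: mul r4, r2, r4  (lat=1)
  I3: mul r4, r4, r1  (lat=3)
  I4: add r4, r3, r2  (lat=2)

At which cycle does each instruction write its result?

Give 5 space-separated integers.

I0 mul r2: issue@1 deps=(None,None) exec_start@1 write@3
I1 add r4: issue@2 deps=(None,None) exec_start@2 write@5
I2 mul r4: issue@3 deps=(0,1) exec_start@5 write@6
I3 mul r4: issue@4 deps=(2,None) exec_start@6 write@9
I4 add r4: issue@5 deps=(None,0) exec_start@5 write@7

Answer: 3 5 6 9 7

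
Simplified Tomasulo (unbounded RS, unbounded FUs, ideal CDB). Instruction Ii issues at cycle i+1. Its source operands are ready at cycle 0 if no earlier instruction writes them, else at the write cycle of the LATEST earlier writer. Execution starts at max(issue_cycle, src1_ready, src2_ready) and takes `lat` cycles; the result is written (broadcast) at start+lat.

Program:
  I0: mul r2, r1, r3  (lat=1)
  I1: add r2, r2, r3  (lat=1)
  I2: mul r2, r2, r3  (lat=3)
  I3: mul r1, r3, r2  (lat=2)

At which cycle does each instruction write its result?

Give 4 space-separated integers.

I0 mul r2: issue@1 deps=(None,None) exec_start@1 write@2
I1 add r2: issue@2 deps=(0,None) exec_start@2 write@3
I2 mul r2: issue@3 deps=(1,None) exec_start@3 write@6
I3 mul r1: issue@4 deps=(None,2) exec_start@6 write@8

Answer: 2 3 6 8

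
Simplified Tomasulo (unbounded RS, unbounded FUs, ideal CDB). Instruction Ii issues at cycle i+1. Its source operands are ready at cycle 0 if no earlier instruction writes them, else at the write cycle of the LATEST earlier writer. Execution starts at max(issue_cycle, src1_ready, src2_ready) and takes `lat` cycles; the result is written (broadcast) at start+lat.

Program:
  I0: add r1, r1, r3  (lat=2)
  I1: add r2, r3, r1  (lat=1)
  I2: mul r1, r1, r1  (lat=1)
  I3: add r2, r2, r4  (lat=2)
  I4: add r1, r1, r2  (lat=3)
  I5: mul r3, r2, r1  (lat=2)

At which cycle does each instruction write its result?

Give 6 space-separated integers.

I0 add r1: issue@1 deps=(None,None) exec_start@1 write@3
I1 add r2: issue@2 deps=(None,0) exec_start@3 write@4
I2 mul r1: issue@3 deps=(0,0) exec_start@3 write@4
I3 add r2: issue@4 deps=(1,None) exec_start@4 write@6
I4 add r1: issue@5 deps=(2,3) exec_start@6 write@9
I5 mul r3: issue@6 deps=(3,4) exec_start@9 write@11

Answer: 3 4 4 6 9 11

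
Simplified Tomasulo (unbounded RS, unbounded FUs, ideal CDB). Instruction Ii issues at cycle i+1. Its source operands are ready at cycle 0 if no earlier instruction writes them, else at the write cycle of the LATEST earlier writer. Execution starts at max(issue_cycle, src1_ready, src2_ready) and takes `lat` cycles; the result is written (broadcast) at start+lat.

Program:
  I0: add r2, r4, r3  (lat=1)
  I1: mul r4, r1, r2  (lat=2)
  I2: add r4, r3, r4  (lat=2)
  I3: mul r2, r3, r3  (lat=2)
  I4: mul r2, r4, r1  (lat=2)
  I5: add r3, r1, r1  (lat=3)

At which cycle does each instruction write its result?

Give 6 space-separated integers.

I0 add r2: issue@1 deps=(None,None) exec_start@1 write@2
I1 mul r4: issue@2 deps=(None,0) exec_start@2 write@4
I2 add r4: issue@3 deps=(None,1) exec_start@4 write@6
I3 mul r2: issue@4 deps=(None,None) exec_start@4 write@6
I4 mul r2: issue@5 deps=(2,None) exec_start@6 write@8
I5 add r3: issue@6 deps=(None,None) exec_start@6 write@9

Answer: 2 4 6 6 8 9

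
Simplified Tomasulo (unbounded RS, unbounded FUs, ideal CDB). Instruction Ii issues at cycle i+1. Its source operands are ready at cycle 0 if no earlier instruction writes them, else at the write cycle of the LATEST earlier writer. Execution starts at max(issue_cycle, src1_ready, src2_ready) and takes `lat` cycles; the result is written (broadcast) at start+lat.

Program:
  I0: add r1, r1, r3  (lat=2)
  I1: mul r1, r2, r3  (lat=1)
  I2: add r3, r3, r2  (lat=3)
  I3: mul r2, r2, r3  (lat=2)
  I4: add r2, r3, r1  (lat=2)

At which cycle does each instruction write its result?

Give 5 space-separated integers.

I0 add r1: issue@1 deps=(None,None) exec_start@1 write@3
I1 mul r1: issue@2 deps=(None,None) exec_start@2 write@3
I2 add r3: issue@3 deps=(None,None) exec_start@3 write@6
I3 mul r2: issue@4 deps=(None,2) exec_start@6 write@8
I4 add r2: issue@5 deps=(2,1) exec_start@6 write@8

Answer: 3 3 6 8 8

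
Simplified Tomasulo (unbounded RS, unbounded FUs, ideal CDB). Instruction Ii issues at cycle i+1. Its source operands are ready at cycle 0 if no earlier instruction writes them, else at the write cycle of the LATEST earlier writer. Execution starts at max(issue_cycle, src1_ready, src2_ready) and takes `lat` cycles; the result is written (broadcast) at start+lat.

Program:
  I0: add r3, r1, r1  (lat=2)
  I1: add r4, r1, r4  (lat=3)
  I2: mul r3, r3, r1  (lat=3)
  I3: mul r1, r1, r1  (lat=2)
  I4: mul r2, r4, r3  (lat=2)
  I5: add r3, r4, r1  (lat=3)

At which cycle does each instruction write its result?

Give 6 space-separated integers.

Answer: 3 5 6 6 8 9

Derivation:
I0 add r3: issue@1 deps=(None,None) exec_start@1 write@3
I1 add r4: issue@2 deps=(None,None) exec_start@2 write@5
I2 mul r3: issue@3 deps=(0,None) exec_start@3 write@6
I3 mul r1: issue@4 deps=(None,None) exec_start@4 write@6
I4 mul r2: issue@5 deps=(1,2) exec_start@6 write@8
I5 add r3: issue@6 deps=(1,3) exec_start@6 write@9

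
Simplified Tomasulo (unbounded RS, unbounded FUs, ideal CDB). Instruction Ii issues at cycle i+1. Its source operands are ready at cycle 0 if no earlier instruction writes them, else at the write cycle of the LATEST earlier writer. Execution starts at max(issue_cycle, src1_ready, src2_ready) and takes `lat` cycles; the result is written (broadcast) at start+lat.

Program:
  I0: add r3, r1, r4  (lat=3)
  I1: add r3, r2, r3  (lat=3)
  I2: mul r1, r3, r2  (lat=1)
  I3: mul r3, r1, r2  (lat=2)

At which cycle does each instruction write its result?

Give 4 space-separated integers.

I0 add r3: issue@1 deps=(None,None) exec_start@1 write@4
I1 add r3: issue@2 deps=(None,0) exec_start@4 write@7
I2 mul r1: issue@3 deps=(1,None) exec_start@7 write@8
I3 mul r3: issue@4 deps=(2,None) exec_start@8 write@10

Answer: 4 7 8 10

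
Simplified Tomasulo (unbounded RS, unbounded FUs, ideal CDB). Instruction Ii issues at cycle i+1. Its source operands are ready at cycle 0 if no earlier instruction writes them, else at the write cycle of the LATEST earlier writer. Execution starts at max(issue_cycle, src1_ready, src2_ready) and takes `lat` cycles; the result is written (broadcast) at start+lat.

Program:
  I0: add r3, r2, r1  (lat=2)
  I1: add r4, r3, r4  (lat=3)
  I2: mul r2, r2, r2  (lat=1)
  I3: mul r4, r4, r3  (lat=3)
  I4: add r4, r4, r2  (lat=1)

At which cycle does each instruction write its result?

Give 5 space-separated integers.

Answer: 3 6 4 9 10

Derivation:
I0 add r3: issue@1 deps=(None,None) exec_start@1 write@3
I1 add r4: issue@2 deps=(0,None) exec_start@3 write@6
I2 mul r2: issue@3 deps=(None,None) exec_start@3 write@4
I3 mul r4: issue@4 deps=(1,0) exec_start@6 write@9
I4 add r4: issue@5 deps=(3,2) exec_start@9 write@10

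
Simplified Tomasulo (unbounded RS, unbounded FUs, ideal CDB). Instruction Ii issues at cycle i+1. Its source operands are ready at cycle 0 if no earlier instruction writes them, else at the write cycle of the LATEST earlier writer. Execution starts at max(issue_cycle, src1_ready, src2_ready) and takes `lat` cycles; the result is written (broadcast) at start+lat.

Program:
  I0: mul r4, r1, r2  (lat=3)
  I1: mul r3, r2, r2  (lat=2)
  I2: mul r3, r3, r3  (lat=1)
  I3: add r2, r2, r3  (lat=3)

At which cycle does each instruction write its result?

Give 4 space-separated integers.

I0 mul r4: issue@1 deps=(None,None) exec_start@1 write@4
I1 mul r3: issue@2 deps=(None,None) exec_start@2 write@4
I2 mul r3: issue@3 deps=(1,1) exec_start@4 write@5
I3 add r2: issue@4 deps=(None,2) exec_start@5 write@8

Answer: 4 4 5 8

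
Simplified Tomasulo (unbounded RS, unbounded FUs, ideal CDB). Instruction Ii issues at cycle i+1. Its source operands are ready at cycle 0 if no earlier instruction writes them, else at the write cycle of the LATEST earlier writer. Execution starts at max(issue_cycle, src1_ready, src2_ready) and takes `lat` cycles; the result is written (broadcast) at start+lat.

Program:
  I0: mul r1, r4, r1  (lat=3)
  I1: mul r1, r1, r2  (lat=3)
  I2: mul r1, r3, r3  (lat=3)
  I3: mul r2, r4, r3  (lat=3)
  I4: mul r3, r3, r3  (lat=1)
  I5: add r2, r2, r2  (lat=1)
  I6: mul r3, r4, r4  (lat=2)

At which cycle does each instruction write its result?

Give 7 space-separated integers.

I0 mul r1: issue@1 deps=(None,None) exec_start@1 write@4
I1 mul r1: issue@2 deps=(0,None) exec_start@4 write@7
I2 mul r1: issue@3 deps=(None,None) exec_start@3 write@6
I3 mul r2: issue@4 deps=(None,None) exec_start@4 write@7
I4 mul r3: issue@5 deps=(None,None) exec_start@5 write@6
I5 add r2: issue@6 deps=(3,3) exec_start@7 write@8
I6 mul r3: issue@7 deps=(None,None) exec_start@7 write@9

Answer: 4 7 6 7 6 8 9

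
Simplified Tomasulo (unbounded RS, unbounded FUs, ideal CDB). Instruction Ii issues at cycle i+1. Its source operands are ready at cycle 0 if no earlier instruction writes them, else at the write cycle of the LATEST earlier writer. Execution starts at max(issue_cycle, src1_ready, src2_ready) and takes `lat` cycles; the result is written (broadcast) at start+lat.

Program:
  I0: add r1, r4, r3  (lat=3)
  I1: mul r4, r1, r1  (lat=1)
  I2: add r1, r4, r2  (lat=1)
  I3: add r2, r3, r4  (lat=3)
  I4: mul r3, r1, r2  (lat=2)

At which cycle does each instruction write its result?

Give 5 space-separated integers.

Answer: 4 5 6 8 10

Derivation:
I0 add r1: issue@1 deps=(None,None) exec_start@1 write@4
I1 mul r4: issue@2 deps=(0,0) exec_start@4 write@5
I2 add r1: issue@3 deps=(1,None) exec_start@5 write@6
I3 add r2: issue@4 deps=(None,1) exec_start@5 write@8
I4 mul r3: issue@5 deps=(2,3) exec_start@8 write@10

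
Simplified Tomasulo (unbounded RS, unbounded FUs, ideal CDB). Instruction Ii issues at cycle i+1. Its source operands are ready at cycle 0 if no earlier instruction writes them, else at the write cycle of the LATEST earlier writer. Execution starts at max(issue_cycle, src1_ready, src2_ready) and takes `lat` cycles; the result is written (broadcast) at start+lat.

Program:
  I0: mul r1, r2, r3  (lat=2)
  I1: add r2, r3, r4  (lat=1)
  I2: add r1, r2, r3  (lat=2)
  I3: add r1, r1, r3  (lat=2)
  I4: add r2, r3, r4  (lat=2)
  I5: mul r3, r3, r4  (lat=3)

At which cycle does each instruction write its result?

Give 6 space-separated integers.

Answer: 3 3 5 7 7 9

Derivation:
I0 mul r1: issue@1 deps=(None,None) exec_start@1 write@3
I1 add r2: issue@2 deps=(None,None) exec_start@2 write@3
I2 add r1: issue@3 deps=(1,None) exec_start@3 write@5
I3 add r1: issue@4 deps=(2,None) exec_start@5 write@7
I4 add r2: issue@5 deps=(None,None) exec_start@5 write@7
I5 mul r3: issue@6 deps=(None,None) exec_start@6 write@9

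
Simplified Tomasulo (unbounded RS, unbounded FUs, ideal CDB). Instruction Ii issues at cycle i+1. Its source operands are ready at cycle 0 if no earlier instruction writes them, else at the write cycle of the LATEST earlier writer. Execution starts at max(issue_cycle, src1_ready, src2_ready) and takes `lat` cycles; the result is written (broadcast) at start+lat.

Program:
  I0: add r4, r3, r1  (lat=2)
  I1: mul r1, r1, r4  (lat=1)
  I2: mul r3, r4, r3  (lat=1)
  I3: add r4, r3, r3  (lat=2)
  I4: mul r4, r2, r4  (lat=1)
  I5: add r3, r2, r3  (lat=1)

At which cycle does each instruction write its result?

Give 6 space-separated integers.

I0 add r4: issue@1 deps=(None,None) exec_start@1 write@3
I1 mul r1: issue@2 deps=(None,0) exec_start@3 write@4
I2 mul r3: issue@3 deps=(0,None) exec_start@3 write@4
I3 add r4: issue@4 deps=(2,2) exec_start@4 write@6
I4 mul r4: issue@5 deps=(None,3) exec_start@6 write@7
I5 add r3: issue@6 deps=(None,2) exec_start@6 write@7

Answer: 3 4 4 6 7 7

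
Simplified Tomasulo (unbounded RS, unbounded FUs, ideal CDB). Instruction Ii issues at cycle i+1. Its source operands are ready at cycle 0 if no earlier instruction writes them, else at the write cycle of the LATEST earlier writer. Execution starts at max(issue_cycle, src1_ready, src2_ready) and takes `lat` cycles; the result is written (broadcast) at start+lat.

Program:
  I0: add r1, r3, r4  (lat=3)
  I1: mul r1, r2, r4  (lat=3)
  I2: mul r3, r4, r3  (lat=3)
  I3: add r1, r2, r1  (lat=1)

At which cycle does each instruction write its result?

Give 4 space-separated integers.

Answer: 4 5 6 6

Derivation:
I0 add r1: issue@1 deps=(None,None) exec_start@1 write@4
I1 mul r1: issue@2 deps=(None,None) exec_start@2 write@5
I2 mul r3: issue@3 deps=(None,None) exec_start@3 write@6
I3 add r1: issue@4 deps=(None,1) exec_start@5 write@6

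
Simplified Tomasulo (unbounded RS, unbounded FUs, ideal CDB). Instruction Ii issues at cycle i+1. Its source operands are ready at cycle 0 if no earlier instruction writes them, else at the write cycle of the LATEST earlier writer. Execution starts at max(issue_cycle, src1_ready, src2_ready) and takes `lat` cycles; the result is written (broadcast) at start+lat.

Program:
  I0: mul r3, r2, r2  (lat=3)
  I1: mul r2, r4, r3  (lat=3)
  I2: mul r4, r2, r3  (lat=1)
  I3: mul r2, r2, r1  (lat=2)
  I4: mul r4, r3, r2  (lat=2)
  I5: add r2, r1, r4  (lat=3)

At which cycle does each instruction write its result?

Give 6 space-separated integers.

Answer: 4 7 8 9 11 14

Derivation:
I0 mul r3: issue@1 deps=(None,None) exec_start@1 write@4
I1 mul r2: issue@2 deps=(None,0) exec_start@4 write@7
I2 mul r4: issue@3 deps=(1,0) exec_start@7 write@8
I3 mul r2: issue@4 deps=(1,None) exec_start@7 write@9
I4 mul r4: issue@5 deps=(0,3) exec_start@9 write@11
I5 add r2: issue@6 deps=(None,4) exec_start@11 write@14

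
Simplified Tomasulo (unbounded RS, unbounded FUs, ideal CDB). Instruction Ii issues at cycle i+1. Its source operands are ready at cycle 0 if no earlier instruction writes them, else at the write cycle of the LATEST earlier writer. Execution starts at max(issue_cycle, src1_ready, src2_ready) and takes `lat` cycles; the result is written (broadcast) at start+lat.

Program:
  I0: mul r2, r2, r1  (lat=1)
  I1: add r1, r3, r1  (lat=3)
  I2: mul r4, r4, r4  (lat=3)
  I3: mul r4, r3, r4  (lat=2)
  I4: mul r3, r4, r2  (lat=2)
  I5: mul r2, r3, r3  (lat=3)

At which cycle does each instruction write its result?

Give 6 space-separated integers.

I0 mul r2: issue@1 deps=(None,None) exec_start@1 write@2
I1 add r1: issue@2 deps=(None,None) exec_start@2 write@5
I2 mul r4: issue@3 deps=(None,None) exec_start@3 write@6
I3 mul r4: issue@4 deps=(None,2) exec_start@6 write@8
I4 mul r3: issue@5 deps=(3,0) exec_start@8 write@10
I5 mul r2: issue@6 deps=(4,4) exec_start@10 write@13

Answer: 2 5 6 8 10 13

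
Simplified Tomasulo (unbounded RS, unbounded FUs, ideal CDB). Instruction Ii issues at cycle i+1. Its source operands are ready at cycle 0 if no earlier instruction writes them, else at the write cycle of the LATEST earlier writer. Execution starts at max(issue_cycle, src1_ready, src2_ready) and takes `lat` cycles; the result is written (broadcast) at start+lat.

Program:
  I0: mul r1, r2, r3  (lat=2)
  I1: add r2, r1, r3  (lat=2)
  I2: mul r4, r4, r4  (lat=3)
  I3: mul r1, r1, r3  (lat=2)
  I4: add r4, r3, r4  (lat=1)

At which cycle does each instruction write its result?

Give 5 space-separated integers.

Answer: 3 5 6 6 7

Derivation:
I0 mul r1: issue@1 deps=(None,None) exec_start@1 write@3
I1 add r2: issue@2 deps=(0,None) exec_start@3 write@5
I2 mul r4: issue@3 deps=(None,None) exec_start@3 write@6
I3 mul r1: issue@4 deps=(0,None) exec_start@4 write@6
I4 add r4: issue@5 deps=(None,2) exec_start@6 write@7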